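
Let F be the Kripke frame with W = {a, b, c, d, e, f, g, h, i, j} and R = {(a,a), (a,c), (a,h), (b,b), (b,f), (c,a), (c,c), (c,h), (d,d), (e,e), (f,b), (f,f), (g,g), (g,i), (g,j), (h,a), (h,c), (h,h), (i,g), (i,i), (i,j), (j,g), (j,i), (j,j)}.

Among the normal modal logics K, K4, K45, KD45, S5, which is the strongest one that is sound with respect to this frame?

Transitive (axiom 4): yes — every two-step R-path is closed by a direct edge.
Euclidean (axiom 5): yes — any two successors of a common world are R-related.
Serial (axiom D): yes — every world has a successor (e.g. a R a).
Reflexive (axiom T): yes — every world is R-related to itself.
So F validates K, K4, K45, KD45, S5. The strongest is S5.

S5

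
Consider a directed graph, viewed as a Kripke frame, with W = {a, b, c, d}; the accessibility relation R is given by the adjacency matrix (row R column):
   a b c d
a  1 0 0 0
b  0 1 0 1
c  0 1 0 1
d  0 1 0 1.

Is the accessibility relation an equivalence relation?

No

Reflexive: no — c is not related to itself.
Symmetric: no — c R b but not b R c.
Transitive: yes — every two-step R-path is closed by a direct edge.
So R is not an equivalence relation.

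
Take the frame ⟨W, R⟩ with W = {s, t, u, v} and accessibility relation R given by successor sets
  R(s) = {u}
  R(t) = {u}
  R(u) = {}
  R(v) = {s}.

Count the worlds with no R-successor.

Enumerating: u.

1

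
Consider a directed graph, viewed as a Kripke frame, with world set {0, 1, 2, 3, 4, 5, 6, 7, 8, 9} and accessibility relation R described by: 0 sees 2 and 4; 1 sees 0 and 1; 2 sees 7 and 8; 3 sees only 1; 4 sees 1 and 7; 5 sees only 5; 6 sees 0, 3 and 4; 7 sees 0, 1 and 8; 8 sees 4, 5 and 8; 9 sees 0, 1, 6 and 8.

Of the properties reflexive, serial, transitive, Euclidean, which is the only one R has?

serial

Reflexive: no — 0 is not related to itself.
Serial: yes — every world has a successor (e.g. 0 R 2).
Transitive: no — 0 R 2 and 2 R 7, but not 0 R 7.
Euclidean: no — 0 R 2 and 0 R 4, but not 2 R 4.
Only serial holds.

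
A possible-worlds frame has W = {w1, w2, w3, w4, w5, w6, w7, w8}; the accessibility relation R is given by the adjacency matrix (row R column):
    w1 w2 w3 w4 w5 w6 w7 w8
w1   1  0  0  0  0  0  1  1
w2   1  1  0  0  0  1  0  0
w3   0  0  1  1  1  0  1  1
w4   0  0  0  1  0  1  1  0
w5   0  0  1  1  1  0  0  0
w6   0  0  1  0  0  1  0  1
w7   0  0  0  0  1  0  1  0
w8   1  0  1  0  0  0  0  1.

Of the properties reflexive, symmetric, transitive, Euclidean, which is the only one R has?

reflexive

Reflexive: yes — every world is R-related to itself.
Symmetric: no — w1 R w7 but not w7 R w1.
Transitive: no — w1 R w7 and w7 R w5, but not w1 R w5.
Euclidean: no — w1 R w7 and w1 R w8, but not w7 R w8.
Only reflexive holds.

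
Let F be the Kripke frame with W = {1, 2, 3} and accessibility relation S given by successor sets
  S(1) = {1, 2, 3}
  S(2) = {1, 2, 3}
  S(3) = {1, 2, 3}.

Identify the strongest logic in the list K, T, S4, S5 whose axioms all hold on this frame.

Reflexive (axiom T): yes — every world is S-related to itself.
Transitive (axiom 4): yes — every two-step S-path is closed by a direct edge.
Euclidean (axiom 5): yes — any two successors of a common world are S-related.
So F validates K, T, S4, S5. The strongest is S5.

S5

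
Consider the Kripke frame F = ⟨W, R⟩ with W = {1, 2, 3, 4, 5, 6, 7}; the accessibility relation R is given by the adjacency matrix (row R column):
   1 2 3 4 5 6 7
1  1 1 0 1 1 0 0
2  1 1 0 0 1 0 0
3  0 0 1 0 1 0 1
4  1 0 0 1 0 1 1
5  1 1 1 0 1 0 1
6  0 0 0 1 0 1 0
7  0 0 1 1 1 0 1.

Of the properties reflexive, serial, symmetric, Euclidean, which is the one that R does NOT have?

Reflexive: yes — every world is R-related to itself.
Serial: yes — every world has a successor (e.g. 1 R 1).
Symmetric: yes — every pair in R has its reverse in R.
Euclidean: no — 1 R 2 and 1 R 4, but not 2 R 4.
Only Euclidean fails.

Euclidean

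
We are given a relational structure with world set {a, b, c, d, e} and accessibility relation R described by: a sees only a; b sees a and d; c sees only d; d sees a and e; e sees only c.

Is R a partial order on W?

No

Reflexive: no — b is not related to itself.
Transitive: no — b R d and d R e, but not b R e.
Antisymmetric: yes — no distinct pair is related both ways.
So R is not a partial order.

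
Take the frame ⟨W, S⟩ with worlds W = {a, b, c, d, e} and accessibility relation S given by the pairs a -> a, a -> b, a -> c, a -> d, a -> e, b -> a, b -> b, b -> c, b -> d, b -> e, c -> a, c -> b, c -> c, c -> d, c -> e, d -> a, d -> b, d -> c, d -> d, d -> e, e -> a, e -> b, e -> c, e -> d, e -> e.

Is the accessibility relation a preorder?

Reflexive: yes — every world is S-related to itself.
Transitive: yes — every two-step S-path is closed by a direct edge.
So S is a preorder.

Yes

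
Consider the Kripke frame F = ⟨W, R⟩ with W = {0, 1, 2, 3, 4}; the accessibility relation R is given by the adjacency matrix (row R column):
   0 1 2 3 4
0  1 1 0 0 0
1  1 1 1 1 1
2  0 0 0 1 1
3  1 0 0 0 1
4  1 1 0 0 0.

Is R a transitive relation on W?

No

Transitive: no — 0 R 1 and 1 R 2, but not 0 R 2.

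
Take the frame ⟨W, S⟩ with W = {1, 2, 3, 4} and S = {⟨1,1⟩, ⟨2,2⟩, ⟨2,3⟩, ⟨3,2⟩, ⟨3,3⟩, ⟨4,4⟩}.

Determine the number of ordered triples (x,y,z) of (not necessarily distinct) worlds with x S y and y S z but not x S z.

S is transitive; there are no such tuples.

0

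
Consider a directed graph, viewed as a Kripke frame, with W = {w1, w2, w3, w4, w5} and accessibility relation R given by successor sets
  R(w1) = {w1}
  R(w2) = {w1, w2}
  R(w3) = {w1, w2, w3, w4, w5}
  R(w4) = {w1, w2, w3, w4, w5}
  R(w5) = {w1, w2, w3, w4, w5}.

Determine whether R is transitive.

Transitive: yes — every two-step R-path is closed by a direct edge.

Yes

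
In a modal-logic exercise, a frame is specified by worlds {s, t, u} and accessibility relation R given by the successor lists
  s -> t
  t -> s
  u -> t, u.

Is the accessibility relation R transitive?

No

Transitive: no — u R t and t R s, but not u R s.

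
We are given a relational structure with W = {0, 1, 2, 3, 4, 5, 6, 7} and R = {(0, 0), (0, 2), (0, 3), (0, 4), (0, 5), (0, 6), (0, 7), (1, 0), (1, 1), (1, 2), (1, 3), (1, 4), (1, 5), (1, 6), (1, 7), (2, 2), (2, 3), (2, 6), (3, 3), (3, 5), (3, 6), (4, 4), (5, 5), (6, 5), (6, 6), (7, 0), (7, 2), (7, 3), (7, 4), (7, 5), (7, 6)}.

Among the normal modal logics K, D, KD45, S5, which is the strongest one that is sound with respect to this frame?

D

Serial (axiom D): yes — every world has a successor (e.g. 0 R 0).
Euclidean (axiom 5): no — 0 R 2 and 0 R 4, but not 2 R 4.
Transitive (axiom 4): no — 2 R 3 and 3 R 5, but not 2 R 5.
Reflexive (axiom T): no — 7 is not related to itself.
So F validates K, D; KD45 would additionally require R to be Euclidean and transitive. The strongest is D.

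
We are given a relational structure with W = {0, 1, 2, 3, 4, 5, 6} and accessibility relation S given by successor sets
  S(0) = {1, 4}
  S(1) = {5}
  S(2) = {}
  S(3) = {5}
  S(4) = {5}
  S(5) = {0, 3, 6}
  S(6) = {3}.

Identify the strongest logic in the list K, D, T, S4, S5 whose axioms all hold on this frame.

K

Serial (axiom D): no — 2 has no S-successor.
Reflexive (axiom T): no — 0 is not related to itself.
Transitive (axiom 4): no — 0 S 1 and 1 S 5, but not 0 S 5.
Euclidean (axiom 5): no — 0 S 1 and 0 S 4, but not 1 S 4.
So F validates K; D would additionally require S to be serial. The strongest is K.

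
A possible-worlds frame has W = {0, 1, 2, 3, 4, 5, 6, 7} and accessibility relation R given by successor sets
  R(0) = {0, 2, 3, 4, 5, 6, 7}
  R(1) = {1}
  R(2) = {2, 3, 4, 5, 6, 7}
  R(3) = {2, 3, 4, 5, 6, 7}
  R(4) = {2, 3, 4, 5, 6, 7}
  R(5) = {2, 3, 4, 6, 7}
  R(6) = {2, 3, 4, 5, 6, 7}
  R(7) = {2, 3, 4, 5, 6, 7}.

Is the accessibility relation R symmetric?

Symmetric: no — 0 R 2 but not 2 R 0.

No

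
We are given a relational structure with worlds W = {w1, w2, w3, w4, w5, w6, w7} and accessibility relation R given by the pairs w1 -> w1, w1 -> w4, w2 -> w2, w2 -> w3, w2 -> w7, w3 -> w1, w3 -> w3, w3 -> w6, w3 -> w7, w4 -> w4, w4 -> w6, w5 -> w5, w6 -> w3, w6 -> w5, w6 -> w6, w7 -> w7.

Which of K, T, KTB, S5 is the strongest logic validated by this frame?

Reflexive (axiom T): yes — every world is R-related to itself.
Symmetric (axiom B): no — w1 R w4 but not w4 R w1.
Euclidean (axiom 5): no — w2 R w7 and w2 R w3, but not w7 R w3.
So F validates K, T; KTB would additionally require R to be symmetric. The strongest is T.

T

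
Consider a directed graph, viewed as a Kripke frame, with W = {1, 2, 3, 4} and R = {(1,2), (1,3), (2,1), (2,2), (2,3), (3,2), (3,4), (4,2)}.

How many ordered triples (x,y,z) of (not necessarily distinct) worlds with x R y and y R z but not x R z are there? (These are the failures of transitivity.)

Enumerating: (1,2,1), (1,3,4), (2,3,4), (3,2,1), (3,2,3), (4,2,1), (4,2,3).

7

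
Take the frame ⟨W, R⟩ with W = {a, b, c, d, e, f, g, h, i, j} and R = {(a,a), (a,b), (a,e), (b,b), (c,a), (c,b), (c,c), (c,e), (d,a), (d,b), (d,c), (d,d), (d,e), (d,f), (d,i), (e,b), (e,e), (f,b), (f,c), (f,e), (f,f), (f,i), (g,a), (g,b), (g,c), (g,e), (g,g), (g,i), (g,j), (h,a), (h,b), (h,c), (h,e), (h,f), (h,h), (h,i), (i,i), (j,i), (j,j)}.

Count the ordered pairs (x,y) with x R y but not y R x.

Enumerating: (a,b), (a,e), (c,a), (c,b), (c,e), (d,a), (d,b), (d,c), (d,e), (d,f), (d,i), (e,b), … and 17 more.
Total: 29.

29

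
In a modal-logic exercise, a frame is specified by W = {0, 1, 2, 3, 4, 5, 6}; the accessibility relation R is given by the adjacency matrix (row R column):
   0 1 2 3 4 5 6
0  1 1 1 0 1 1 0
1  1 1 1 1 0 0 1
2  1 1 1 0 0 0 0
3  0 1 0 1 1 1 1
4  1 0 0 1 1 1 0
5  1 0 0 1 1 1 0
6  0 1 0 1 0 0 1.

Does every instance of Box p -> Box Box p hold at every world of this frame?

By correspondence theory, 4 is valid on a frame iff R is transitive.
Transitive: no — 0 R 1 and 1 R 3, but not 0 R 3.

No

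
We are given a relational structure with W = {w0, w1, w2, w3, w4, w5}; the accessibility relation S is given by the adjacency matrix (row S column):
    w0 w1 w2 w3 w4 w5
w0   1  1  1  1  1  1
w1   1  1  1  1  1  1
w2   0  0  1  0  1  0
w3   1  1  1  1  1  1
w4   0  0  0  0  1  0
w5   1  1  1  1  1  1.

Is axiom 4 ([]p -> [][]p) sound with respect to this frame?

The schema 4 characterises exactly the transitive frames.
Transitive: yes — every two-step S-path is closed by a direct edge.

Yes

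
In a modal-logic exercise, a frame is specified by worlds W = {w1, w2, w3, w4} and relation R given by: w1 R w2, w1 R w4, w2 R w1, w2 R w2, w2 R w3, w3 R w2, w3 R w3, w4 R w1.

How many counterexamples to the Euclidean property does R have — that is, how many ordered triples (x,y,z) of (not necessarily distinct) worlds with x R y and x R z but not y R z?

7

Enumerating: (w1,w2,w4), (w1,w4,w2), (w1,w4,w4), (w2,w1,w1), (w2,w1,w3), (w2,w3,w1), (w4,w1,w1).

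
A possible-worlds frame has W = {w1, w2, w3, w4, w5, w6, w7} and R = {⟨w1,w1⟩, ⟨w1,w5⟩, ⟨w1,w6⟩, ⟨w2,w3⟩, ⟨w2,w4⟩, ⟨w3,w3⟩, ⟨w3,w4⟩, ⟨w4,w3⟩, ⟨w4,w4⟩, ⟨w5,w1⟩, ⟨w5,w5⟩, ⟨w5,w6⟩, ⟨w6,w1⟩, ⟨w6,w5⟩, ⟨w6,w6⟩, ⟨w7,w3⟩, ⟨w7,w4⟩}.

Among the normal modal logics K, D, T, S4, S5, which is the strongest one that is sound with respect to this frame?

Serial (axiom D): yes — every world has a successor (e.g. w1 R w1).
Reflexive (axiom T): no — w2 is not related to itself.
Transitive (axiom 4): yes — every two-step R-path is closed by a direct edge.
Euclidean (axiom 5): yes — any two successors of a common world are R-related.
So F validates K, D; T would additionally require R to be reflexive. The strongest is D.

D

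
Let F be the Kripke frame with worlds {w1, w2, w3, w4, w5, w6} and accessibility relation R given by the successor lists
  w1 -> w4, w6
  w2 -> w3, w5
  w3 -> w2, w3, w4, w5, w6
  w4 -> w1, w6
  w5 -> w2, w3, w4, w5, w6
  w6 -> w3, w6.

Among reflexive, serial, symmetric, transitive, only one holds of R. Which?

Reflexive: no — w1 is not related to itself.
Serial: yes — every world has a successor (e.g. w1 R w4).
Symmetric: no — w1 R w6 but not w6 R w1.
Transitive: no — w1 R w6 and w6 R w3, but not w1 R w3.
Only serial holds.

serial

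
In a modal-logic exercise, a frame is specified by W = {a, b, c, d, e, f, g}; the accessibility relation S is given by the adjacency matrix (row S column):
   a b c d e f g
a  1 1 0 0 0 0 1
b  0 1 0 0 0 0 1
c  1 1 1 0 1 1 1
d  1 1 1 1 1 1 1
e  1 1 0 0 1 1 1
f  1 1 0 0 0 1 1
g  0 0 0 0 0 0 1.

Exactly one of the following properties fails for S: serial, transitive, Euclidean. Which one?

Euclidean

Serial: yes — every world has a successor (e.g. a S a).
Transitive: yes — every two-step S-path is closed by a direct edge.
Euclidean: no — a S g and a S b, but not g S b.
Only Euclidean fails.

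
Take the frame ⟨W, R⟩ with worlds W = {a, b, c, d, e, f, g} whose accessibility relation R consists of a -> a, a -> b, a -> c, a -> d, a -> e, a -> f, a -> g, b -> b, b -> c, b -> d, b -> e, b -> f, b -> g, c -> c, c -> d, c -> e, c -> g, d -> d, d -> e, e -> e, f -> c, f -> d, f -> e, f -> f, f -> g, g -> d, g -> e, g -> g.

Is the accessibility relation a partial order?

Reflexive: yes — every world is R-related to itself.
Transitive: yes — every two-step R-path is closed by a direct edge.
Antisymmetric: yes — no distinct pair is related both ways.
So R is a partial order.

Yes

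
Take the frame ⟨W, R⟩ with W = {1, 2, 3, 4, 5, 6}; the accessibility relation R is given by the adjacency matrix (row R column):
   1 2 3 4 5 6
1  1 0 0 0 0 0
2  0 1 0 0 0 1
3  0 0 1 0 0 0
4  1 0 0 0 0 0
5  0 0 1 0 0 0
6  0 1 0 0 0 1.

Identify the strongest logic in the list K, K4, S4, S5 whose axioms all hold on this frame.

K4

Transitive (axiom 4): yes — every two-step R-path is closed by a direct edge.
Reflexive (axiom T): no — 4 is not related to itself.
Euclidean (axiom 5): yes — any two successors of a common world are R-related.
So F validates K, K4; S4 would additionally require R to be reflexive. The strongest is K4.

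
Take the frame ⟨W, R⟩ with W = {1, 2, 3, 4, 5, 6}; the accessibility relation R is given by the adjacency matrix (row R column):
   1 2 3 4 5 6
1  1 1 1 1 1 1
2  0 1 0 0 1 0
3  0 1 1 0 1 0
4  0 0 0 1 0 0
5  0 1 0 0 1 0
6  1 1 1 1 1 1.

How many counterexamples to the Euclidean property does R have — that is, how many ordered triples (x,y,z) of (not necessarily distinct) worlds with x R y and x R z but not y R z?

34

Enumerating: (1,2,1), (1,2,3), (1,2,4), (1,2,6), (1,3,1), (1,3,4), (1,3,6), (1,4,1), (1,4,2), (1,4,3), (1,4,5), (1,4,6), … and 22 more.
Total: 34.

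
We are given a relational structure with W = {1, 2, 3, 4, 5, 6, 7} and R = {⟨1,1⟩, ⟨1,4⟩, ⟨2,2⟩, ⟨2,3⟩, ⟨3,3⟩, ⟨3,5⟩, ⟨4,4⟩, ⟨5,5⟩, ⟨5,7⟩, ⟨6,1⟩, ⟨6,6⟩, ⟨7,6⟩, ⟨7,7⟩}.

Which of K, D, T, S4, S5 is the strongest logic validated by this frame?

T

Serial (axiom D): yes — every world has a successor (e.g. 1 R 1).
Reflexive (axiom T): yes — every world is R-related to itself.
Transitive (axiom 4): no — 2 R 3 and 3 R 5, but not 2 R 5.
Euclidean (axiom 5): no — 1 R 4 and 1 R 1, but not 4 R 1.
So F validates K, D, T; S4 would additionally require R to be transitive. The strongest is T.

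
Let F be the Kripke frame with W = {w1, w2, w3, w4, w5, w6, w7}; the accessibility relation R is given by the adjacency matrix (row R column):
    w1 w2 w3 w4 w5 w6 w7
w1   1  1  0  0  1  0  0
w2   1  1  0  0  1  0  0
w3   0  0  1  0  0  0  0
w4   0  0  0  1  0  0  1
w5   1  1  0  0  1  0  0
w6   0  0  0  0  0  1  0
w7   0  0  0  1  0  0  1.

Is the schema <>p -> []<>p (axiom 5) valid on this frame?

Yes

The schema 5 characterises exactly the Euclidean frames.
Euclidean: yes — any two successors of a common world are R-related.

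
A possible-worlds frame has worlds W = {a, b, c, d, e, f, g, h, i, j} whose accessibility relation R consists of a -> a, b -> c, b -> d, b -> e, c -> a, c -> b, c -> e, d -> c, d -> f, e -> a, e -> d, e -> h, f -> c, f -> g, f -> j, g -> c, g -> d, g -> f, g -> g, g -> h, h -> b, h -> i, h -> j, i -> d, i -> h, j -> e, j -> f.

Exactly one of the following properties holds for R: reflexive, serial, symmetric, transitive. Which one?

Reflexive: no — b is not related to itself.
Serial: yes — every world has a successor (e.g. a R a).
Symmetric: no — b R d but not d R b.
Transitive: no — b R c and c R a, but not b R a.
Only serial holds.

serial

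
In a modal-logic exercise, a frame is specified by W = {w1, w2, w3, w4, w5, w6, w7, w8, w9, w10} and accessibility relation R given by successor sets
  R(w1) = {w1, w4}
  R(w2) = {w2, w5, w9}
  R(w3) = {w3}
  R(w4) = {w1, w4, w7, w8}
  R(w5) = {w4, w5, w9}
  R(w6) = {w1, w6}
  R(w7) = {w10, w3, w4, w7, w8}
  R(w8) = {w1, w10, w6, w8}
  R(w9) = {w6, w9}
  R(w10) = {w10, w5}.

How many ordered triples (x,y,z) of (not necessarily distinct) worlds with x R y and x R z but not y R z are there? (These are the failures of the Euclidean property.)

36

Enumerating: (w10,w5,w10), (w2,w5,w2), (w2,w9,w2), (w2,w9,w5), (w4,w1,w7), (w4,w1,w8), (w4,w7,w1), (w4,w8,w4), (w4,w8,w7), (w5,w4,w5), (w5,w4,w9), (w5,w9,w4), … and 24 more.
Total: 36.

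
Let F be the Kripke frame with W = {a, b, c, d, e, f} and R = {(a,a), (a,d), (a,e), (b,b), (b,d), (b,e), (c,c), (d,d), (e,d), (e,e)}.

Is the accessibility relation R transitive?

Yes

Transitive: yes — every two-step R-path is closed by a direct edge.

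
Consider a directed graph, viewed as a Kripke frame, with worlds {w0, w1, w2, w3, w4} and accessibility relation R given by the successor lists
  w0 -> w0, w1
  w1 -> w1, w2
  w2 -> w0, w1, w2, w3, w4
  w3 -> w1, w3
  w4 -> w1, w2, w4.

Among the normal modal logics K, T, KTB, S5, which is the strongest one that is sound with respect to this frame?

T

Reflexive (axiom T): yes — every world is R-related to itself.
Symmetric (axiom B): no — w0 R w1 but not w1 R w0.
Euclidean (axiom 5): no — w2 R w0 and w2 R w3, but not w0 R w3.
So F validates K, T; KTB would additionally require R to be symmetric. The strongest is T.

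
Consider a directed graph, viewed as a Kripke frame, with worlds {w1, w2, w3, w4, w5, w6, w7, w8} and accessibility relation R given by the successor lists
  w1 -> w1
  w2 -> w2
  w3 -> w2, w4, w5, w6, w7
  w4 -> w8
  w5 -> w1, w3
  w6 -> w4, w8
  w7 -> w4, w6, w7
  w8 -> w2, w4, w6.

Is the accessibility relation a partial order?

Reflexive: no — w3 is not related to itself.
Transitive: no — w3 R w4 and w4 R w8, but not w3 R w8.
Antisymmetric: no — w3 R w5 and w5 R w3 with w3 ≠ w5.
So R is not a partial order.

No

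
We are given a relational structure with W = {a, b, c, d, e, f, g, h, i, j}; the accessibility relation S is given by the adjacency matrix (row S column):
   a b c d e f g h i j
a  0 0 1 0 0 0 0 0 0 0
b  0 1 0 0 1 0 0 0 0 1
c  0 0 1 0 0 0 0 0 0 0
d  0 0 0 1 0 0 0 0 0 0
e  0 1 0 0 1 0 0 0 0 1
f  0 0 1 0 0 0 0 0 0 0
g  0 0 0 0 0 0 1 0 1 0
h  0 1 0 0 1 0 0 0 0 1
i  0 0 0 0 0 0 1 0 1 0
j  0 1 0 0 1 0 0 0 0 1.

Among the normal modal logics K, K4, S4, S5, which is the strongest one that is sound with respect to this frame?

K4

Transitive (axiom 4): yes — every two-step S-path is closed by a direct edge.
Reflexive (axiom T): no — a is not related to itself.
Euclidean (axiom 5): yes — any two successors of a common world are S-related.
So F validates K, K4; S4 would additionally require S to be reflexive. The strongest is K4.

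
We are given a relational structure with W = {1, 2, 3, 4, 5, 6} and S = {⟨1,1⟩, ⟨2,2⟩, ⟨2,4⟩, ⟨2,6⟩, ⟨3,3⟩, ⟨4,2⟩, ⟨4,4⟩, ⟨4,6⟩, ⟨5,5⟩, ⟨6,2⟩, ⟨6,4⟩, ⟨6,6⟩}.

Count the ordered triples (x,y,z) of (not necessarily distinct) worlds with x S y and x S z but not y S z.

S is Euclidean; there are no such tuples.

0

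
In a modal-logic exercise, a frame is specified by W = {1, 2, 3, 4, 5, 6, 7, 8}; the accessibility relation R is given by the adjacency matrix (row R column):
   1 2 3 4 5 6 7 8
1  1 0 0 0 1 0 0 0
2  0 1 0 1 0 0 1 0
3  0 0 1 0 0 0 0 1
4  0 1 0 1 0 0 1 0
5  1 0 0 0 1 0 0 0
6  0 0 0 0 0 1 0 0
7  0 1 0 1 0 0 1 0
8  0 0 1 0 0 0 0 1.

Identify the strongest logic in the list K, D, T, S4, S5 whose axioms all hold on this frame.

S5

Serial (axiom D): yes — every world has a successor (e.g. 1 R 1).
Reflexive (axiom T): yes — every world is R-related to itself.
Transitive (axiom 4): yes — every two-step R-path is closed by a direct edge.
Euclidean (axiom 5): yes — any two successors of a common world are R-related.
So F validates K, D, T, S4, S5. The strongest is S5.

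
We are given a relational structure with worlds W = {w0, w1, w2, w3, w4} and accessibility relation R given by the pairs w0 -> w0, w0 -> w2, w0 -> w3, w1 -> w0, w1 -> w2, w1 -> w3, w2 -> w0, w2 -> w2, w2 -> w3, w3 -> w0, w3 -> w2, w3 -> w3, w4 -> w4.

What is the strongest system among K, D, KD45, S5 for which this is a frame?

KD45

Serial (axiom D): yes — every world has a successor (e.g. w0 R w0).
Euclidean (axiom 5): yes — any two successors of a common world are R-related.
Transitive (axiom 4): yes — every two-step R-path is closed by a direct edge.
Reflexive (axiom T): no — w1 is not related to itself.
So F validates K, D, KD45; S5 would additionally require R to be reflexive. The strongest is KD45.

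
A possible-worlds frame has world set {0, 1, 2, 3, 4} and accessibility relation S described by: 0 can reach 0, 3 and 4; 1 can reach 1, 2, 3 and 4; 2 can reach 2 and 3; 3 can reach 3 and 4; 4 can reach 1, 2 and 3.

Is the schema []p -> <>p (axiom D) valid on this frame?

Axiom D corresponds to the accessibility relation being serial.
Serial: yes — every world has a successor (e.g. 0 S 0).

Yes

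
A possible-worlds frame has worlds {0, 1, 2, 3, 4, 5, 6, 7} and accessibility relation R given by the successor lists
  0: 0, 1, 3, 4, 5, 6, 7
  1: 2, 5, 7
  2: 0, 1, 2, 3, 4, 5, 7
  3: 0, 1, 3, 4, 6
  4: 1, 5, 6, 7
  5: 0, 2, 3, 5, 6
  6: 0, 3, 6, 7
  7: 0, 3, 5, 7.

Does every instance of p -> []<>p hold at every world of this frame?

No

By correspondence theory, B is valid on a frame iff R is symmetric.
Symmetric: no — 0 R 1 but not 1 R 0.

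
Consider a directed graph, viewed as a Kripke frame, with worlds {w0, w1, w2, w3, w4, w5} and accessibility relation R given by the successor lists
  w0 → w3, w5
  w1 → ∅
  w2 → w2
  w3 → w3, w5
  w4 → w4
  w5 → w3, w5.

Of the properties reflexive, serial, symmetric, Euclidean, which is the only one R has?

Reflexive: no — w0 is not related to itself.
Serial: no — w1 has no R-successor.
Symmetric: no — w0 R w3 but not w3 R w0.
Euclidean: yes — any two successors of a common world are R-related.
Only Euclidean holds.

Euclidean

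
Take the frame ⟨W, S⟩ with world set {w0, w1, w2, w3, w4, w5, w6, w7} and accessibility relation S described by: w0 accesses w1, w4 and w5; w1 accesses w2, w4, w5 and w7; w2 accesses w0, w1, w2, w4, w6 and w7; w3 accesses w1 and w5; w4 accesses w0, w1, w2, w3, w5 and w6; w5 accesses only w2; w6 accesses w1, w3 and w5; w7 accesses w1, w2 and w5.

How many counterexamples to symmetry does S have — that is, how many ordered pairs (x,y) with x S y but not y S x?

15

Enumerating: (w0,w1), (w0,w5), (w1,w5), (w2,w0), (w2,w6), (w3,w1), (w3,w5), (w4,w3), (w4,w5), (w4,w6), (w5,w2), (w6,w1), (w6,w3), (w6,w5), (w7,w5).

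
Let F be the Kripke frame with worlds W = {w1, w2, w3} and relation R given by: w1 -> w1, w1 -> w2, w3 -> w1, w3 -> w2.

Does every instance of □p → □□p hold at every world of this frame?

The schema 4 characterises exactly the transitive frames.
Transitive: yes — every two-step R-path is closed by a direct edge.

Yes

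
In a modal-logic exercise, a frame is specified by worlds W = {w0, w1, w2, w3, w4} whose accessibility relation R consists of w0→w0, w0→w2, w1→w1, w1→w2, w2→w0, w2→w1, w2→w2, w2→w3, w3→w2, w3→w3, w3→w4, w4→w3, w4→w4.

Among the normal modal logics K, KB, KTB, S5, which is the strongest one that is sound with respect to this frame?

Symmetric (axiom B): yes — every pair in R has its reverse in R.
Reflexive (axiom T): yes — every world is R-related to itself.
Euclidean (axiom 5): no — w2 R w0 and w2 R w1, but not w0 R w1.
So F validates K, KB, KTB; S5 would additionally require R to be Euclidean. The strongest is KTB.

KTB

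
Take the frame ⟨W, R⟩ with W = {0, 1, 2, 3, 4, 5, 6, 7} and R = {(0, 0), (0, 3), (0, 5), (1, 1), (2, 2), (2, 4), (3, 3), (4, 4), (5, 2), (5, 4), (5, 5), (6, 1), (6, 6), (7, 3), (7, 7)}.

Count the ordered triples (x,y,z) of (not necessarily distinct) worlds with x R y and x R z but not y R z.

10

Enumerating: (0,3,0), (0,3,5), (0,5,0), (0,5,3), (2,4,2), (5,2,5), (5,4,2), (5,4,5), (6,1,6), (7,3,7).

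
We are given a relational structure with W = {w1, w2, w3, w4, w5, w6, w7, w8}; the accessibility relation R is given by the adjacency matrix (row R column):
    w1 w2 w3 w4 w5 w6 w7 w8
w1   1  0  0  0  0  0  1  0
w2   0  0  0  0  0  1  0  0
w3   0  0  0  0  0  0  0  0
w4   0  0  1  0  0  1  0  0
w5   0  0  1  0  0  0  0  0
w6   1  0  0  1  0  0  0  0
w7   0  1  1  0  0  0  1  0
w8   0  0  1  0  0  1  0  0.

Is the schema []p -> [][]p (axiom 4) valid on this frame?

By correspondence theory, 4 is valid on a frame iff R is transitive.
Transitive: no — w1 R w7 and w7 R w2, but not w1 R w2.

No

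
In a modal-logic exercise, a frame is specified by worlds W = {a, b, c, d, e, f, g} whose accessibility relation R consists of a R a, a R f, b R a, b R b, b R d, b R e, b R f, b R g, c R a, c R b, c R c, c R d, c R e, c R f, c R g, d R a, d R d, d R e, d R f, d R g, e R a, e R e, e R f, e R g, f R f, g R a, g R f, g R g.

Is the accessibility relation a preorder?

Yes

Reflexive: yes — every world is R-related to itself.
Transitive: yes — every two-step R-path is closed by a direct edge.
So R is a preorder.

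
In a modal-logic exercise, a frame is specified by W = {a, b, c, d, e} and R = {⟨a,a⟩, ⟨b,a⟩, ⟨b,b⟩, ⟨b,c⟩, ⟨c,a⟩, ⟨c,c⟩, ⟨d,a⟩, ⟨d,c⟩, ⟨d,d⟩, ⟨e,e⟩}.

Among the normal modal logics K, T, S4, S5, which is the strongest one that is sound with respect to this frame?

Reflexive (axiom T): yes — every world is R-related to itself.
Transitive (axiom 4): yes — every two-step R-path is closed by a direct edge.
Euclidean (axiom 5): no — b R a and b R c, but not a R c.
So F validates K, T, S4; S5 would additionally require R to be Euclidean. The strongest is S4.

S4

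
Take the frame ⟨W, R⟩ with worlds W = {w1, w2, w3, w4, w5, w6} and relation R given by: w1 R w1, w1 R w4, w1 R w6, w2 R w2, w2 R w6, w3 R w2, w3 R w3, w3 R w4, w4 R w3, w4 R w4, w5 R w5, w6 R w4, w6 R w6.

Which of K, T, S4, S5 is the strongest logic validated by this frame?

Reflexive (axiom T): yes — every world is R-related to itself.
Transitive (axiom 4): no — w1 R w4 and w4 R w3, but not w1 R w3.
Euclidean (axiom 5): no — w1 R w4 and w1 R w6, but not w4 R w6.
So F validates K, T; S4 would additionally require R to be transitive. The strongest is T.

T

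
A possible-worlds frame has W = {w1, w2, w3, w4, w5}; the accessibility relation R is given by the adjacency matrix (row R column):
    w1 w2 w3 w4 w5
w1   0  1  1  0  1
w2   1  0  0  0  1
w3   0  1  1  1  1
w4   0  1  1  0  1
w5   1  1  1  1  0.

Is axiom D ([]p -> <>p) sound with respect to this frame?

Yes

The schema D characterises exactly the serial frames.
Serial: yes — every world has a successor (e.g. w1 R w2).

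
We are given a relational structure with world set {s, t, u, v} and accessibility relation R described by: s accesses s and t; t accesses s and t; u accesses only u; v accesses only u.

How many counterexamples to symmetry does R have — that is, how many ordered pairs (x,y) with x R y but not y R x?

Enumerating: (v,u).

1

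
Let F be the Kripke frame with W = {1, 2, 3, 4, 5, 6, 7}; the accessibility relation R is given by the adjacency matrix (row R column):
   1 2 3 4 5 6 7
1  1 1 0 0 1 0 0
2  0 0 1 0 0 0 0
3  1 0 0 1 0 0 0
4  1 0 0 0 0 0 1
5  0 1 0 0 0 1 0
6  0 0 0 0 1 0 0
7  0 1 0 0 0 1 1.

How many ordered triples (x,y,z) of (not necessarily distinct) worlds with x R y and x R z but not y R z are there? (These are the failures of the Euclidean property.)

Enumerating: (1,2,1), (1,2,2), (1,2,5), (1,5,1), (1,5,5), (2,3,3), (3,1,4), (3,4,4), (4,1,7), (4,7,1), (5,2,2), (5,2,6), … and 9 more.
Total: 21.

21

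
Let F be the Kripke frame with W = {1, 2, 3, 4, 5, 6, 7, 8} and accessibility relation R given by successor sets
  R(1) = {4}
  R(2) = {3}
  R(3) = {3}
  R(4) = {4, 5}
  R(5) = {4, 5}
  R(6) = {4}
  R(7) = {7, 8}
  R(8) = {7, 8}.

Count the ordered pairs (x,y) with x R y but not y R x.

3

Enumerating: (1,4), (2,3), (6,4).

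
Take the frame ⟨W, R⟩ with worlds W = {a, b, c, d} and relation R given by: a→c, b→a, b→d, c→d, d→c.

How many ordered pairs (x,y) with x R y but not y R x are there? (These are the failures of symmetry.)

Enumerating: (a,c), (b,a), (b,d).

3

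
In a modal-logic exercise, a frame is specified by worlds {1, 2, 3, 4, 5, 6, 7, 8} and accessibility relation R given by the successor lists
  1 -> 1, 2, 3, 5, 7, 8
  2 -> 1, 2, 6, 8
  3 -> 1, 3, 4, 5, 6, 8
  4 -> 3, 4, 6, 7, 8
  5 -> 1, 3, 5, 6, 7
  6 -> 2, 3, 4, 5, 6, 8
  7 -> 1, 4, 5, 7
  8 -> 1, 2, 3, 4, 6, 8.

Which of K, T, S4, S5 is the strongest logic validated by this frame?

Reflexive (axiom T): yes — every world is R-related to itself.
Transitive (axiom 4): no — 1 R 2 and 2 R 6, but not 1 R 6.
Euclidean (axiom 5): no — 1 R 2 and 1 R 3, but not 2 R 3.
So F validates K, T; S4 would additionally require R to be transitive. The strongest is T.

T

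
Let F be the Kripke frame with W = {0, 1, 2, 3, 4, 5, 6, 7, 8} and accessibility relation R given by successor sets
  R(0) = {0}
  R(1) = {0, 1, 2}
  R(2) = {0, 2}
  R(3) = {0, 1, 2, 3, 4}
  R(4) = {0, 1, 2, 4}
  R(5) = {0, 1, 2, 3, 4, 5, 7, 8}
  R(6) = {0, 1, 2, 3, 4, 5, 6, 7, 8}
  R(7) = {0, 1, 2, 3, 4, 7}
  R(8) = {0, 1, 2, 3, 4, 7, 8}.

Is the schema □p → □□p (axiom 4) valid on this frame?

Yes

Axiom 4 corresponds to the accessibility relation being transitive.
Transitive: yes — every two-step R-path is closed by a direct edge.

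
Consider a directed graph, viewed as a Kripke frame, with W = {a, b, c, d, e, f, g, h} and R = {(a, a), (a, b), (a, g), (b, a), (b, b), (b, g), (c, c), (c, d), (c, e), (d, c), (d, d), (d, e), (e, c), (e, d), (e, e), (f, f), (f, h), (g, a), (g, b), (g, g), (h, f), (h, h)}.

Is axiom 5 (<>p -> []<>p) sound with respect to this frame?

Axiom 5 corresponds to the accessibility relation being Euclidean.
Euclidean: yes — any two successors of a common world are R-related.

Yes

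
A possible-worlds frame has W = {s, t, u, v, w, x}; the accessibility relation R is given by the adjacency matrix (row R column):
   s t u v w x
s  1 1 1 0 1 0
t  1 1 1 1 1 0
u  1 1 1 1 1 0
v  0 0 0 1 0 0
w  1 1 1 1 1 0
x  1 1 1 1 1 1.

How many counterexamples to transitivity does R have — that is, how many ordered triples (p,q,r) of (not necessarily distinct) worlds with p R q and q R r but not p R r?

3

Enumerating: (s,t,v), (s,u,v), (s,w,v).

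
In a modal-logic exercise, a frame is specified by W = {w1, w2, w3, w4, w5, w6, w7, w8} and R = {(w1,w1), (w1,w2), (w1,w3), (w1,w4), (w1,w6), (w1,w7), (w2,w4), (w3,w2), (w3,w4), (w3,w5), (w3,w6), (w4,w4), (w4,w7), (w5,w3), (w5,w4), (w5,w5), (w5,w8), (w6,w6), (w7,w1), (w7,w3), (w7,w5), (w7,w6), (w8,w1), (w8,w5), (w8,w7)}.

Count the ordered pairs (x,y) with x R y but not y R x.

15

Enumerating: (w1,w2), (w1,w3), (w1,w4), (w1,w6), (w2,w4), (w3,w2), (w3,w4), (w3,w6), (w4,w7), (w5,w4), (w7,w3), (w7,w5), (w7,w6), (w8,w1), (w8,w7).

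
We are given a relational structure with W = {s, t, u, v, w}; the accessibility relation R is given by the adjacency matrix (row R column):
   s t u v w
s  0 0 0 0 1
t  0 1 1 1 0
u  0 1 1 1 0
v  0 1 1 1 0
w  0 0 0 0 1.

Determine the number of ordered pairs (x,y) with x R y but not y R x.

1

Enumerating: (s,w).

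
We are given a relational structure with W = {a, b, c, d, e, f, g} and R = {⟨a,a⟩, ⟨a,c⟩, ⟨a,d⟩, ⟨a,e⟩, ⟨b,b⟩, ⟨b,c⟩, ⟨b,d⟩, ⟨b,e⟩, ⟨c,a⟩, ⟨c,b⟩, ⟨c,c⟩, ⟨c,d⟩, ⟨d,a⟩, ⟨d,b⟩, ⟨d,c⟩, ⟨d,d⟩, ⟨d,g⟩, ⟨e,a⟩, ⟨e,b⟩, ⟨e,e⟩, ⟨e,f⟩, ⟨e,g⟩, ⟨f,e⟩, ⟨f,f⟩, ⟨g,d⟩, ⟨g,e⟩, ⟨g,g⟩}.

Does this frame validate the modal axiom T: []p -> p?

Axiom T corresponds to the accessibility relation being reflexive.
Reflexive: yes — every world is R-related to itself.

Yes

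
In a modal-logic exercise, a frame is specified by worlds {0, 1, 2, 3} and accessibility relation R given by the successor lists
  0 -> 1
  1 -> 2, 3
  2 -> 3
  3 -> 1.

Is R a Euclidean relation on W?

No

Euclidean: no — 1 R 3 and 1 R 2, but not 3 R 2.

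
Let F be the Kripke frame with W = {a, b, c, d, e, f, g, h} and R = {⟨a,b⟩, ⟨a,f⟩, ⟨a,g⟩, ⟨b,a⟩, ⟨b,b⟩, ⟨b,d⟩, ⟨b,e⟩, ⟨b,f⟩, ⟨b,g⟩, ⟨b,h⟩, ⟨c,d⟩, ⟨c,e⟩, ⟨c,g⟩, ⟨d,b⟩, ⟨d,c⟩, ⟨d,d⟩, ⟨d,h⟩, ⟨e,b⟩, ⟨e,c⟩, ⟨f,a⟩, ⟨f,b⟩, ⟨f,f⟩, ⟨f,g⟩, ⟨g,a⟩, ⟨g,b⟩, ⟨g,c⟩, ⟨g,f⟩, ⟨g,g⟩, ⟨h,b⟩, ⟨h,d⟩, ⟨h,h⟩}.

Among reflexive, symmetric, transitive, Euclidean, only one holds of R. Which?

Reflexive: no — a is not related to itself.
Symmetric: yes — every pair in R has its reverse in R.
Transitive: no — a R b and b R d, but not a R d.
Euclidean: no — b R a and b R d, but not a R d.
Only symmetric holds.

symmetric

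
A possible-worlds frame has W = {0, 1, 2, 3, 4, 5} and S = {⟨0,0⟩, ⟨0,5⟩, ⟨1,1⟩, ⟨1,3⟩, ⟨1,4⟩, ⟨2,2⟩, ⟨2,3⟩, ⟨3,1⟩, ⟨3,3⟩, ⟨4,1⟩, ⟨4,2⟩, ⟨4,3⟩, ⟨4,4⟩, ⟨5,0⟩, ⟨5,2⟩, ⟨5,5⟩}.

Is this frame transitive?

No

Transitive: no — 0 S 5 and 5 S 2, but not 0 S 2.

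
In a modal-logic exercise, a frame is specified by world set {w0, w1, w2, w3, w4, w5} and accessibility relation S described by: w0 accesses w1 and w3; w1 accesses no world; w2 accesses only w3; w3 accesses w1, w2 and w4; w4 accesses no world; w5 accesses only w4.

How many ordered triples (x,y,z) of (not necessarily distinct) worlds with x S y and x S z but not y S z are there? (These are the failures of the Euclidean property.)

14

Enumerating: (w0,w1,w1), (w0,w1,w3), (w0,w3,w3), (w2,w3,w3), (w3,w1,w1), (w3,w1,w2), (w3,w1,w4), (w3,w2,w1), (w3,w2,w2), (w3,w2,w4), (w3,w4,w1), (w3,w4,w2), (w3,w4,w4), (w5,w4,w4).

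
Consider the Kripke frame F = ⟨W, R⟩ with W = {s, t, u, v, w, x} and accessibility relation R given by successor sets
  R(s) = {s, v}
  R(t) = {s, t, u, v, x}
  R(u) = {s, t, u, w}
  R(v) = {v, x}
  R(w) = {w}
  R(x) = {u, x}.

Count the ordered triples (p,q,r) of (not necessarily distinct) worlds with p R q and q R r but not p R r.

9

Enumerating: (s,v,x), (t,u,w), (u,s,v), (u,t,v), (u,t,x), (v,x,u), (x,u,s), (x,u,t), (x,u,w).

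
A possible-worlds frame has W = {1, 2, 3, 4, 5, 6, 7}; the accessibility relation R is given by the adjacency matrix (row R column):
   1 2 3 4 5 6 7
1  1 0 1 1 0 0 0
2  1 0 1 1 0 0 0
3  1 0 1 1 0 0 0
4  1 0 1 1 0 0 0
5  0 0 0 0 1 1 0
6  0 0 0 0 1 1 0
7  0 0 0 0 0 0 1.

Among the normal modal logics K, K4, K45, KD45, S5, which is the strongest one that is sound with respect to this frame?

KD45

Transitive (axiom 4): yes — every two-step R-path is closed by a direct edge.
Euclidean (axiom 5): yes — any two successors of a common world are R-related.
Serial (axiom D): yes — every world has a successor (e.g. 1 R 1).
Reflexive (axiom T): no — 2 is not related to itself.
So F validates K, K4, K45, KD45; S5 would additionally require R to be reflexive. The strongest is KD45.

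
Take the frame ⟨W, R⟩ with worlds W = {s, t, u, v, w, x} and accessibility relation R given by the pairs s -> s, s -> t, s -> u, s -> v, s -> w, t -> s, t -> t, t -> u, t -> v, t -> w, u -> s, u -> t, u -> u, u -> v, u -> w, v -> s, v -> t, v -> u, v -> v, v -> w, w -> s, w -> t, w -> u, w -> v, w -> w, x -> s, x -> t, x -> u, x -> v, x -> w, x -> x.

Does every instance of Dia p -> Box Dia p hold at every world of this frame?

The schema 5 characterises exactly the Euclidean frames.
Euclidean: no — x R s and x R x, but not s R x.

No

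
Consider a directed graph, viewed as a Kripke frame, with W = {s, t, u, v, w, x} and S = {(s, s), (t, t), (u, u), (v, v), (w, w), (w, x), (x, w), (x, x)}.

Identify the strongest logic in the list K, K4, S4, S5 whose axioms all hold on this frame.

Transitive (axiom 4): yes — every two-step S-path is closed by a direct edge.
Reflexive (axiom T): yes — every world is S-related to itself.
Euclidean (axiom 5): yes — any two successors of a common world are S-related.
So F validates K, K4, S4, S5. The strongest is S5.

S5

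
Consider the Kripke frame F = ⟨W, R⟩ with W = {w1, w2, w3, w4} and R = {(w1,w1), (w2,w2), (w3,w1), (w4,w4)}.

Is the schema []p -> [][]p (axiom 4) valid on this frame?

Yes

Axiom 4 corresponds to the accessibility relation being transitive.
Transitive: yes — every two-step R-path is closed by a direct edge.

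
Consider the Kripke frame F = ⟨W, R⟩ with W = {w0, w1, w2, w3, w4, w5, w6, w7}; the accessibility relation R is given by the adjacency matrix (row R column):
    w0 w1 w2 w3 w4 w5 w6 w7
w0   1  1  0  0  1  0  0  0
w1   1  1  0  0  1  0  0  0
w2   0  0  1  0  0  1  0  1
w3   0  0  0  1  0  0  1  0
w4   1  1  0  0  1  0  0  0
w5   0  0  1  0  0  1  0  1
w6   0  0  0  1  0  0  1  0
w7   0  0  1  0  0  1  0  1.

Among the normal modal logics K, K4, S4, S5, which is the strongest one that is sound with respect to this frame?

S5

Transitive (axiom 4): yes — every two-step R-path is closed by a direct edge.
Reflexive (axiom T): yes — every world is R-related to itself.
Euclidean (axiom 5): yes — any two successors of a common world are R-related.
So F validates K, K4, S4, S5. The strongest is S5.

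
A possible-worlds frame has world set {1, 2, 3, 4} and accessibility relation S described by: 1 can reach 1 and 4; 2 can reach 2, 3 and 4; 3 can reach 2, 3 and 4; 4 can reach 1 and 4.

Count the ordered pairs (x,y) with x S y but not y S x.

Enumerating: (2,4), (3,4).

2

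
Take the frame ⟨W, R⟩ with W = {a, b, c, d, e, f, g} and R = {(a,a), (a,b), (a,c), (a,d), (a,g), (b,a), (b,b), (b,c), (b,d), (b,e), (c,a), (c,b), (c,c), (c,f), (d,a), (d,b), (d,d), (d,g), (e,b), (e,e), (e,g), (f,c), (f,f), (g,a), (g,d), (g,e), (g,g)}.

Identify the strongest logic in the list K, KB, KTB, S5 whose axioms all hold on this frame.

KTB

Symmetric (axiom B): yes — every pair in R has its reverse in R.
Reflexive (axiom T): yes — every world is R-related to itself.
Euclidean (axiom 5): no — a R b and a R g, but not b R g.
So F validates K, KB, KTB; S5 would additionally require R to be Euclidean. The strongest is KTB.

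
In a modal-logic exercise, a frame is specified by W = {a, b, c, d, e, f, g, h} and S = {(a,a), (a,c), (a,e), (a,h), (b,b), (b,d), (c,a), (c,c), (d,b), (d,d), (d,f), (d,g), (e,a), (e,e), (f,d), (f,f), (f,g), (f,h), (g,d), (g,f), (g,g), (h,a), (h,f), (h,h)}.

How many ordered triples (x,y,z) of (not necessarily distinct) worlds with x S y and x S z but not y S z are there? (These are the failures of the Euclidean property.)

16

Enumerating: (a,c,e), (a,c,h), (a,e,c), (a,e,h), (a,h,c), (a,h,e), (d,b,f), (d,b,g), (d,f,b), (d,g,b), (f,d,h), (f,g,h), (f,h,d), (f,h,g), (h,a,f), (h,f,a).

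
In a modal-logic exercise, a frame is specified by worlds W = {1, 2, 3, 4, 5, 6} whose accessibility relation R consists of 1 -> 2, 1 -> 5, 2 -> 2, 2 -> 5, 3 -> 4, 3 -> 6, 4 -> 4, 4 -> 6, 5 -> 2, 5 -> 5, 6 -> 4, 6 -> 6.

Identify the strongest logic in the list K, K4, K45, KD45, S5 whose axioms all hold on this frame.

KD45

Transitive (axiom 4): yes — every two-step R-path is closed by a direct edge.
Euclidean (axiom 5): yes — any two successors of a common world are R-related.
Serial (axiom D): yes — every world has a successor (e.g. 1 R 2).
Reflexive (axiom T): no — 1 is not related to itself.
So F validates K, K4, K45, KD45; S5 would additionally require R to be reflexive. The strongest is KD45.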